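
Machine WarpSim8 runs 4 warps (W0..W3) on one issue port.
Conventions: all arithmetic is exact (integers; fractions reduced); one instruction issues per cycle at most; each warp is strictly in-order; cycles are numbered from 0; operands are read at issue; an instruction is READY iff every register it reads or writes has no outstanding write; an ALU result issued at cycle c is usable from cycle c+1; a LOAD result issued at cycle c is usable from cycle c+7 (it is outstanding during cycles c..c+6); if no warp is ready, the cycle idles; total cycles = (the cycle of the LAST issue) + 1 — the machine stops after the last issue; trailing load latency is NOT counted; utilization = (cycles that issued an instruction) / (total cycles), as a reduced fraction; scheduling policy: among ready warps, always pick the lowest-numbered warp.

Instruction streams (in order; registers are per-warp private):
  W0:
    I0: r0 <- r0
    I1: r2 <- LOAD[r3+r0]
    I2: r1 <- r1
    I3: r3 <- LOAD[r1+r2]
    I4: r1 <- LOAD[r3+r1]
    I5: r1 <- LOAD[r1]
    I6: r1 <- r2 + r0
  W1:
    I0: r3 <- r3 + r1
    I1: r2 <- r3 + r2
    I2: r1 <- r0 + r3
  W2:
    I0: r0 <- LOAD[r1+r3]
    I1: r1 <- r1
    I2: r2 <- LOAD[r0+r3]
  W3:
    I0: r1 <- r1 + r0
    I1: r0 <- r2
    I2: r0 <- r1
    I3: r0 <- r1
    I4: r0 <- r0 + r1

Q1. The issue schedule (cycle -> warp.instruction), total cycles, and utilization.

cycle 0: W0.I0
cycle 1: W0.I1
cycle 2: W0.I2
cycle 3: W1.I0
cycle 4: W1.I1
cycle 5: W1.I2
cycle 6: W2.I0
cycle 7: W2.I1
cycle 8: W0.I3
cycle 9: W3.I0
cycle 10: W3.I1
cycle 11: W3.I2
cycle 12: W3.I3
cycle 13: W2.I2
cycle 14: W3.I4
cycle 15: W0.I4
cycle 16: idle
cycle 17: idle
cycle 18: idle
cycle 19: idle
cycle 20: idle
cycle 21: idle
cycle 22: W0.I5
cycle 23: idle
cycle 24: idle
cycle 25: idle
cycle 26: idle
cycle 27: idle
cycle 28: idle
cycle 29: W0.I6

Answer: 30 cycles, utilization 3/5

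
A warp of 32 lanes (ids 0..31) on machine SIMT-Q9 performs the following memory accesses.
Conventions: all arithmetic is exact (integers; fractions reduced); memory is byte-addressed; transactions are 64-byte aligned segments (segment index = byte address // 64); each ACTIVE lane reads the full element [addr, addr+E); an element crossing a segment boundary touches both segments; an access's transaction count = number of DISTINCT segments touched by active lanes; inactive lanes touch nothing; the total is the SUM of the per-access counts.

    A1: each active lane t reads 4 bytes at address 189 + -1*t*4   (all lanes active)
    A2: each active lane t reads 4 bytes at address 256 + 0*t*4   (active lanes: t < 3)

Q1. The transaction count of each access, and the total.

A1: 3 transactions
A2: 1 transaction

Answer: 3,1; total 4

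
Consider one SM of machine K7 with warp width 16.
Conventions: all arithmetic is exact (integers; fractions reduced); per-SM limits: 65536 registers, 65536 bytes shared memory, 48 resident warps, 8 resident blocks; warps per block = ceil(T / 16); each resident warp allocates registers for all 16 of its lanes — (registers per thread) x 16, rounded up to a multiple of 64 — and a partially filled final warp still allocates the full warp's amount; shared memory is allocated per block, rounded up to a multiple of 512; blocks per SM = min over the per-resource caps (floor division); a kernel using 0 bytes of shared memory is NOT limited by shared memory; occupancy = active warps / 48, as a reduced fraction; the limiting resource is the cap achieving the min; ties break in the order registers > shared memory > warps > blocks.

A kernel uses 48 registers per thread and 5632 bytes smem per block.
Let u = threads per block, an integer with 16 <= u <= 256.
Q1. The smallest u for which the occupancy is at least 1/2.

Answer: u = 33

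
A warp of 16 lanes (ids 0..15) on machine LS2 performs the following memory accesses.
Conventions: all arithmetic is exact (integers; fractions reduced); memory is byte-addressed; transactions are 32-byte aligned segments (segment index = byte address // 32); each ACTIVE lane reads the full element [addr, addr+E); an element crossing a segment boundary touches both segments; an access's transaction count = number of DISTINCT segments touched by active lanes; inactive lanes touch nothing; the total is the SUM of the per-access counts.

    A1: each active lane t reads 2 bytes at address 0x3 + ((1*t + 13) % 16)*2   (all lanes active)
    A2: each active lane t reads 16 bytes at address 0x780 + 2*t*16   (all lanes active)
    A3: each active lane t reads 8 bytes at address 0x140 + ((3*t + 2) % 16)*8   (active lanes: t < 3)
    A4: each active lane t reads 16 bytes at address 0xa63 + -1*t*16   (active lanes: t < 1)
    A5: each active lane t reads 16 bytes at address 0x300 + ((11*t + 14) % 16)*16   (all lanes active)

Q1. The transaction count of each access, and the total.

A1: 2 transactions
A2: 16 transactions
A3: 3 transactions
A4: 1 transaction
A5: 8 transactions

Answer: 2,16,3,1,8; total 30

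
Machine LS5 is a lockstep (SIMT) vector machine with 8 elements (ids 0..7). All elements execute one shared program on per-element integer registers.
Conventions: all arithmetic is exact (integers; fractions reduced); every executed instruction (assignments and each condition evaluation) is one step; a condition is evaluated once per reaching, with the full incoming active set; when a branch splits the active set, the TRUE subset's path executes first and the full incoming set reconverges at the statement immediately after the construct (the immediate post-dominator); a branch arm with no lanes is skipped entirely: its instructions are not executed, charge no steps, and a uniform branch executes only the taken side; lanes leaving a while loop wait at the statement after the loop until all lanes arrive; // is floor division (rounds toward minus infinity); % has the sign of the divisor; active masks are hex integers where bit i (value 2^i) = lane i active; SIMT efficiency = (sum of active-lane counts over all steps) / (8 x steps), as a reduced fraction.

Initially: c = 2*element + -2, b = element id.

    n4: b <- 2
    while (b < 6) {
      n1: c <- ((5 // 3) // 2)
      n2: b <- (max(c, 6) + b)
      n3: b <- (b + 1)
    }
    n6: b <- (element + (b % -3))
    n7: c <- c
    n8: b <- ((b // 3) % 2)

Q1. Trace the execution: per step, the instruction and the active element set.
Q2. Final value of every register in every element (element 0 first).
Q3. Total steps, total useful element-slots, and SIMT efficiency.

step 0: b <- 2                       0xff
step 1: eval (b < 6)                 0xff
step 2: c <- ((5 // 3) // 2)         0xff
step 3: b <- (max(c, 6) + b)         0xff
step 4: b <- (b + 1)                 0xff
step 5: eval (b < 6)                 0xff
step 6: b <- (element + (b % -3))    0xff
step 7: c <- c                       0xff
step 8: b <- ((b // 3) % 2)          0xff

Answer: 9 steps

c: 0,0,0,0,0,0,0,0
b: 0,0,0,1,1,1,0,0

steps = 9; useful = 72; efficiency = 72/72 = 1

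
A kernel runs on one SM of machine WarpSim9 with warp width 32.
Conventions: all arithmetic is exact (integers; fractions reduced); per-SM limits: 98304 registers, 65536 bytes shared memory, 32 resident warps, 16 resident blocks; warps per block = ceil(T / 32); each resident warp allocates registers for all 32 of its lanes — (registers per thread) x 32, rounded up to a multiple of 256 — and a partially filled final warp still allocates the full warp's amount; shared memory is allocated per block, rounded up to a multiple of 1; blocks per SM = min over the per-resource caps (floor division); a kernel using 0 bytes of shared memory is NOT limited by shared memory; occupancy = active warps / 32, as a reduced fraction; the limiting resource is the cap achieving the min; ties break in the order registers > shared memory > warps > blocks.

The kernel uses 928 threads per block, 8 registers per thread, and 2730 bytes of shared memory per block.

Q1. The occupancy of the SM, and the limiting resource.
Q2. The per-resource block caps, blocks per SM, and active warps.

Answer: occupancy 29/32, limited by warps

registers: 13 blocks
shared memory: 24 blocks
warps: 1 block
blocks: 16 blocks

Answer: 1 block, 29 active warps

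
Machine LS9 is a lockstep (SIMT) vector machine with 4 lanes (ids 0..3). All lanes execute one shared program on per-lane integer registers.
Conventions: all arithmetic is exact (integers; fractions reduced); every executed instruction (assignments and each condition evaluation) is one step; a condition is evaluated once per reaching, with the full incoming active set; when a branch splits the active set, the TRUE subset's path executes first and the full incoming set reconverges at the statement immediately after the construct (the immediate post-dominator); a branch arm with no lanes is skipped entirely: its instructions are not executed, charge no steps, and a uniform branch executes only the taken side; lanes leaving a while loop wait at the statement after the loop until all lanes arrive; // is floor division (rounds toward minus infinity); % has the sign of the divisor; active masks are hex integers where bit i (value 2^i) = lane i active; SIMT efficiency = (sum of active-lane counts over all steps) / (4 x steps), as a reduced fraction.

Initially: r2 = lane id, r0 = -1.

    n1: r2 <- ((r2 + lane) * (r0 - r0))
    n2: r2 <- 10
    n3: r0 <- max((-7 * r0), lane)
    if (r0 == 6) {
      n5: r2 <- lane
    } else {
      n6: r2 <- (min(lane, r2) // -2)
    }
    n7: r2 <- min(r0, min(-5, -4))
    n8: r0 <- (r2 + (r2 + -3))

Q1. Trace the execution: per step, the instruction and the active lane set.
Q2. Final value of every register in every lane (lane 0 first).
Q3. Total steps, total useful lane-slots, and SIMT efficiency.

step 0: r2 <- ((r2 + lane) * (r0 - r0)) 0xf
step 1: r2 <- 10                     0xf
step 2: r0 <- max((-7 * r0), lane)   0xf
step 3: eval (r0 == 6)               0xf
step 4: r2 <- (min(lane, r2) // -2)  0xf
step 5: r2 <- min(r0, min(-5, -4))   0xf
step 6: r0 <- (r2 + (r2 + -3))       0xf

Answer: 7 steps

r2: -5,-5,-5,-5
r0: -13,-13,-13,-13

steps = 7; useful = 28; efficiency = 28/28 = 1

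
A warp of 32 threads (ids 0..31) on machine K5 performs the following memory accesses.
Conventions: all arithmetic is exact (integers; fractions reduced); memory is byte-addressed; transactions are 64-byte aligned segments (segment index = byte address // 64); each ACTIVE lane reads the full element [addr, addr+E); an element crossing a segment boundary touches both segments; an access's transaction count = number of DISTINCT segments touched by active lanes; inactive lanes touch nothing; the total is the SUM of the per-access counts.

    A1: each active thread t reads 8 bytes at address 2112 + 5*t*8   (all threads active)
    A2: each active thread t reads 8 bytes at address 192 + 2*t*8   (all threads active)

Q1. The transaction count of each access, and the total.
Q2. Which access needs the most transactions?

A1: 20 transactions
A2: 8 transactions

Answer: 20,8; total 28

Answer: A1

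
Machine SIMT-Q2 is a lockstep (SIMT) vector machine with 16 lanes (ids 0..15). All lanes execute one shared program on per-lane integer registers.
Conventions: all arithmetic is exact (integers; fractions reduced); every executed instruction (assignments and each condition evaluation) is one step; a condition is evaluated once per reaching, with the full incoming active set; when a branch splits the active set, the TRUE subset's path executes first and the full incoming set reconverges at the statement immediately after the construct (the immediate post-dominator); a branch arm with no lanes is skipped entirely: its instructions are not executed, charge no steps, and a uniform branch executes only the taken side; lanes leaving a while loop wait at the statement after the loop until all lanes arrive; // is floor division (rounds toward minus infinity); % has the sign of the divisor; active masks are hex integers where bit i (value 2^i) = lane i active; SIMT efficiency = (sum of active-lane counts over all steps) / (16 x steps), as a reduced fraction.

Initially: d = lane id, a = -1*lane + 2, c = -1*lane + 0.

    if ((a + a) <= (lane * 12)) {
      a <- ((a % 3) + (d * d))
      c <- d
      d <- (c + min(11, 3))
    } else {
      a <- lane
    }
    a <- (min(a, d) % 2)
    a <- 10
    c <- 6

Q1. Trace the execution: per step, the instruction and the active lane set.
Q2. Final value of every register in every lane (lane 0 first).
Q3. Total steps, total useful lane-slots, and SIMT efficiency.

step 0: eval ((a + a) <= (lane * 12)) 0xffff
step 1: a <- ((a % 3) + (d * d))     0xfffe
step 2: c <- d                       0xfffe
step 3: d <- (c + min(11, 3))        0xfffe
step 4: a <- lane                    0x0001
step 5: a <- (min(a, d) % 2)         0xffff
step 6: a <- 10                      0xffff
step 7: c <- 6                       0xffff

Answer: 8 steps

d: 0,4,5,6,7,8,9,10,11,12,13,14,15,16,17,18
a: 10,10,10,10,10,10,10,10,10,10,10,10,10,10,10,10
c: 6,6,6,6,6,6,6,6,6,6,6,6,6,6,6,6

steps = 8; useful = 110; efficiency = 110/128 = 55/64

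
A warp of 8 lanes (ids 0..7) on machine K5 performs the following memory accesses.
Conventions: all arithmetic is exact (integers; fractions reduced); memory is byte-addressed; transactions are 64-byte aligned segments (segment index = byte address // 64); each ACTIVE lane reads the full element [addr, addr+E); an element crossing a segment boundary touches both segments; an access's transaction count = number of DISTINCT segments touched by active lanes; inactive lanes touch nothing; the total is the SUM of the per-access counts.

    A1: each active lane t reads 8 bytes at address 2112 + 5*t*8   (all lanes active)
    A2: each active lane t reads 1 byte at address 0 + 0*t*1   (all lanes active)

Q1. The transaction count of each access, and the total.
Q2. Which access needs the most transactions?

A1: 5 transactions
A2: 1 transaction

Answer: 5,1; total 6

Answer: A1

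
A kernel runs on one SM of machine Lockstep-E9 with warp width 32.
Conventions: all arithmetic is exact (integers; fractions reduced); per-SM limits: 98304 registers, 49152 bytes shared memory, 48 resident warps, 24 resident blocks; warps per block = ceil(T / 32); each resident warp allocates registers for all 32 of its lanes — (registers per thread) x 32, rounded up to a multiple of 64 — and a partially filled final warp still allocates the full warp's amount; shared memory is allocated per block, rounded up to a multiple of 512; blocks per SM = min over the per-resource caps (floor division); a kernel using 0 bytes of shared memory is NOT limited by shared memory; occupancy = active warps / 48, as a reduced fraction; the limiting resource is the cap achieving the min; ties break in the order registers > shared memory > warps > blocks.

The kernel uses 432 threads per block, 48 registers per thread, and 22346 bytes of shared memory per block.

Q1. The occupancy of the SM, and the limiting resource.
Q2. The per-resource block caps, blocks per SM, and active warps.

Answer: occupancy 7/12, limited by shared memory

registers: 4 blocks
shared memory: 2 blocks
warps: 3 blocks
blocks: 24 blocks

Answer: 2 blocks, 28 active warps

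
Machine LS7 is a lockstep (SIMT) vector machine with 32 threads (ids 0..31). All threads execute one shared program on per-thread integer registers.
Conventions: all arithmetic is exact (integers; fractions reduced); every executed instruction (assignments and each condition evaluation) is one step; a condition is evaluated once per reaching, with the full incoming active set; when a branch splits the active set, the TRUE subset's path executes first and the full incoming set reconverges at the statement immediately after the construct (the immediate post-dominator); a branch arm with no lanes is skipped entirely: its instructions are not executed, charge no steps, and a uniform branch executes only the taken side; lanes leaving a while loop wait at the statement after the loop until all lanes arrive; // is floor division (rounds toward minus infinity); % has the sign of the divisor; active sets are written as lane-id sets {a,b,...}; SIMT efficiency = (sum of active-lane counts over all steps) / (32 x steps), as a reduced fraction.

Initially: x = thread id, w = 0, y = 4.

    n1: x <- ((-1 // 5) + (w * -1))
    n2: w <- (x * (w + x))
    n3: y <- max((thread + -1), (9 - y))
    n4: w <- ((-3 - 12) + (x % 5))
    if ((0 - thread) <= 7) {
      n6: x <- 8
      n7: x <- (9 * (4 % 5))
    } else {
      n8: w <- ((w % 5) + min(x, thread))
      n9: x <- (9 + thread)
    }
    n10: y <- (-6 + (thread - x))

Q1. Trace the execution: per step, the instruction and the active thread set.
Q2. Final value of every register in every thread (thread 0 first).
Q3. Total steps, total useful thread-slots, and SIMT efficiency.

step 0: x <- ((-1 // 5) + (w * -1))  {0,1,2,3,4,5,6,7,8,9,10,11,12,13,14,15,16,17,18,19,20,21,22,23,24,25,26,27,28,29,30,31}
step 1: w <- (x * (w + x))           {0,1,2,3,4,5,6,7,8,9,10,11,12,13,14,15,16,17,18,19,20,21,22,23,24,25,26,27,28,29,30,31}
step 2: y <- max((thread + -1), (9 - y)) {0,1,2,3,4,5,6,7,8,9,10,11,12,13,14,15,16,17,18,19,20,21,22,23,24,25,26,27,28,29,30,31}
step 3: w <- ((-3 - 12) + (x % 5))   {0,1,2,3,4,5,6,7,8,9,10,11,12,13,14,15,16,17,18,19,20,21,22,23,24,25,26,27,28,29,30,31}
step 4: eval ((0 - thread) <= 7)     {0,1,2,3,4,5,6,7,8,9,10,11,12,13,14,15,16,17,18,19,20,21,22,23,24,25,26,27,28,29,30,31}
step 5: x <- 8                       {0,1,2,3,4,5,6,7,8,9,10,11,12,13,14,15,16,17,18,19,20,21,22,23,24,25,26,27,28,29,30,31}
step 6: x <- (9 * (4 % 5))           {0,1,2,3,4,5,6,7,8,9,10,11,12,13,14,15,16,17,18,19,20,21,22,23,24,25,26,27,28,29,30,31}
step 7: y <- (-6 + (thread - x))     {0,1,2,3,4,5,6,7,8,9,10,11,12,13,14,15,16,17,18,19,20,21,22,23,24,25,26,27,28,29,30,31}

Answer: 8 steps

x: 36,36,36,36,36,36,36,36,36,36,36,36,36,36,36,36,36,36,36,36,36,36,36,36,36,36,36,36,36,36,36,36
w: -11,-11,-11,-11,-11,-11,-11,-11,-11,-11,-11,-11,-11,-11,-11,-11,-11,-11,-11,-11,-11,-11,-11,-11,-11,-11,-11,-11,-11,-11,-11,-11
y: -42,-41,-40,-39,-38,-37,-36,-35,-34,-33,-32,-31,-30,-29,-28,-27,-26,-25,-24,-23,-22,-21,-20,-19,-18,-17,-16,-15,-14,-13,-12,-11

steps = 8; useful = 256; efficiency = 256/256 = 1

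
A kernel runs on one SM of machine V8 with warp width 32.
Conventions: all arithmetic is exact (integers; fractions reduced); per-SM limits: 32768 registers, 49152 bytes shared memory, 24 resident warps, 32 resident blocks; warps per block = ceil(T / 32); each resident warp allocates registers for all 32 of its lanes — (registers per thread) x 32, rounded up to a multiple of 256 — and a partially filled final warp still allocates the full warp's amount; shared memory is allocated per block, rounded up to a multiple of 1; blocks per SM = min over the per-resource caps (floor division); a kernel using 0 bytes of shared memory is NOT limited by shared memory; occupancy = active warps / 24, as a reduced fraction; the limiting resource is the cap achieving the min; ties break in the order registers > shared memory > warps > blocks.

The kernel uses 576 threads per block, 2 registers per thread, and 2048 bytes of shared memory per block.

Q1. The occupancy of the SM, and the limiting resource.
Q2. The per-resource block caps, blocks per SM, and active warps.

Answer: occupancy 3/4, limited by warps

registers: 7 blocks
shared memory: 24 blocks
warps: 1 block
blocks: 32 blocks

Answer: 1 block, 18 active warps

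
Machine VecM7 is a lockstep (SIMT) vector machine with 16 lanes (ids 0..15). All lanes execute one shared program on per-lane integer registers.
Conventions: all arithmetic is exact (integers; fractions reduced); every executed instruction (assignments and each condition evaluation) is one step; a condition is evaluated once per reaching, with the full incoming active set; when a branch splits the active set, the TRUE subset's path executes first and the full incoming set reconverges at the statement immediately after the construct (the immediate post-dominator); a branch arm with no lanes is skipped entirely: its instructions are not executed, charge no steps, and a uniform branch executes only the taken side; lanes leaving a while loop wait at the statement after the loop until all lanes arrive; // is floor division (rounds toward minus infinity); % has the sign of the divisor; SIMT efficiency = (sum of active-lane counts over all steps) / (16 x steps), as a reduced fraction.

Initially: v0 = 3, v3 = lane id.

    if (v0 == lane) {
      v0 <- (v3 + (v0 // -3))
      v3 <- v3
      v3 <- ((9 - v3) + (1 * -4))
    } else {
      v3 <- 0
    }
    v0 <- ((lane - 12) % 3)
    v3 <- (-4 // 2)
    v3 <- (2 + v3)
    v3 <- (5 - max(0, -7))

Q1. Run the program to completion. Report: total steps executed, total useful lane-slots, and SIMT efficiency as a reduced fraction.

Answer: 9 steps, 98 useful, 49/72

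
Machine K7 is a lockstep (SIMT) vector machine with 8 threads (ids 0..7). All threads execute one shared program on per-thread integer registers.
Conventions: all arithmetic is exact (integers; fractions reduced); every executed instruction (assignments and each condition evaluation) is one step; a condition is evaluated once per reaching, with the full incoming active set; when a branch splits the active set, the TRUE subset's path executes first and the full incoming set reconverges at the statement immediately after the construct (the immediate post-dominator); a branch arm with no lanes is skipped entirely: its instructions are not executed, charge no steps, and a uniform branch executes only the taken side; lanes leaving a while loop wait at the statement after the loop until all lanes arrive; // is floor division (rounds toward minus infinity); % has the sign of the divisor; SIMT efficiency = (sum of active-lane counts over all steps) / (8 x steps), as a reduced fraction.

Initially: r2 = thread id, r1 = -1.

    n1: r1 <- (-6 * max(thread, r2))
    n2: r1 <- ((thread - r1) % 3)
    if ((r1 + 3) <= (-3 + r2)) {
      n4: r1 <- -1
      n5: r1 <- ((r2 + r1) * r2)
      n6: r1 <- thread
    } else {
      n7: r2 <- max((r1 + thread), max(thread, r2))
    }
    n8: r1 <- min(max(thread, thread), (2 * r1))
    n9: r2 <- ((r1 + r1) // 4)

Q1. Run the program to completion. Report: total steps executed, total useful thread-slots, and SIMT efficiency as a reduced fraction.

Answer: 9 steps, 52 useful, 13/18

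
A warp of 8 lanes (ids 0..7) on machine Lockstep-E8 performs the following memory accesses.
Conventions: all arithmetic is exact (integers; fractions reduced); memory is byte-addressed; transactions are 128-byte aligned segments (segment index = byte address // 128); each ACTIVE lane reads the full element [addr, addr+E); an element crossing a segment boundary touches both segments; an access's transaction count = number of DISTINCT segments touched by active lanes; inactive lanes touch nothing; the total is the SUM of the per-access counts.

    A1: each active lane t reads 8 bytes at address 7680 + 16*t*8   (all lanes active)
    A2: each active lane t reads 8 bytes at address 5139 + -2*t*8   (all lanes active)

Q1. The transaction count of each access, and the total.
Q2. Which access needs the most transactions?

A1: 8 transactions
A2: 2 transactions

Answer: 8,2; total 10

Answer: A1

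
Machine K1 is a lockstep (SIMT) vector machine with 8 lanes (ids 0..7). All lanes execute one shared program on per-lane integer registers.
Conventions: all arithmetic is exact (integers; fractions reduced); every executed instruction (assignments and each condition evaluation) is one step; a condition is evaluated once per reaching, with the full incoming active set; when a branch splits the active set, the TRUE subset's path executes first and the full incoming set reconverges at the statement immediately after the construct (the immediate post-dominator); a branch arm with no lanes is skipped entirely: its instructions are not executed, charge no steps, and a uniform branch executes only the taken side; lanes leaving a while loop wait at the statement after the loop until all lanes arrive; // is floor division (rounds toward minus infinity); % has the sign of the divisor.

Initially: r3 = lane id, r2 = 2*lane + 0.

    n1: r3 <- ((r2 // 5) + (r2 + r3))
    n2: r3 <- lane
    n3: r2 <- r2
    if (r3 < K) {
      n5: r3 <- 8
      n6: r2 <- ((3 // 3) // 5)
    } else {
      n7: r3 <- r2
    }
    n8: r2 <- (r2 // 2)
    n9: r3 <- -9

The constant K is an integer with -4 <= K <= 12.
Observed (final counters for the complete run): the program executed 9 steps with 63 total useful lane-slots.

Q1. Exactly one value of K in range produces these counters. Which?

Answer: K = 7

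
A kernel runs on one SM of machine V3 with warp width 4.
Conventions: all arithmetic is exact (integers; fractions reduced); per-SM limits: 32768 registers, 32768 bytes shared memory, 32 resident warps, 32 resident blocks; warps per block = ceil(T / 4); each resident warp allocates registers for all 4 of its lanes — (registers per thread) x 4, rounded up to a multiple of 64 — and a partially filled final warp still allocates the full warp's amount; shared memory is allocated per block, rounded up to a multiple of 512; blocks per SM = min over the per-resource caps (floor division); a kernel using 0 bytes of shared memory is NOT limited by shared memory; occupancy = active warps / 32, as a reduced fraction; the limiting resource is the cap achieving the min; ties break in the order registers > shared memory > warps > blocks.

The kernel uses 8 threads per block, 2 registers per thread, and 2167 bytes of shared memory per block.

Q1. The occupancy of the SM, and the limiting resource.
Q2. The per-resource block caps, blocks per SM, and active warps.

Answer: occupancy 3/4, limited by shared memory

registers: 256 blocks
shared memory: 12 blocks
warps: 16 blocks
blocks: 32 blocks

Answer: 12 blocks, 24 active warps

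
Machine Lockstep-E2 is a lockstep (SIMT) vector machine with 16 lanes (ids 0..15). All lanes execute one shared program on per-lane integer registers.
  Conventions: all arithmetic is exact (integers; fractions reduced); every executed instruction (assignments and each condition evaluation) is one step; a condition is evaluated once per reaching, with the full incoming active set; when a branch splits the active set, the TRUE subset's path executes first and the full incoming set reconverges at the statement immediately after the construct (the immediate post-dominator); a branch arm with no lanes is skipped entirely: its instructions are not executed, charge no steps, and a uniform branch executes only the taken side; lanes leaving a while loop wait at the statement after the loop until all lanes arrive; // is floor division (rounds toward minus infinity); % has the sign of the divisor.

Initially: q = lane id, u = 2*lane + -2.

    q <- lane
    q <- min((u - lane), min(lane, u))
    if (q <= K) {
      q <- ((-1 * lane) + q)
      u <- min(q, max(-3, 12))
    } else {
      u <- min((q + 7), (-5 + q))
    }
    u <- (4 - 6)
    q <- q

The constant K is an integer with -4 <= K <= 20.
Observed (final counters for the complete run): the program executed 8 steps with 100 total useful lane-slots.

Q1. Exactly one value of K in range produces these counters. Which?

Answer: K = 1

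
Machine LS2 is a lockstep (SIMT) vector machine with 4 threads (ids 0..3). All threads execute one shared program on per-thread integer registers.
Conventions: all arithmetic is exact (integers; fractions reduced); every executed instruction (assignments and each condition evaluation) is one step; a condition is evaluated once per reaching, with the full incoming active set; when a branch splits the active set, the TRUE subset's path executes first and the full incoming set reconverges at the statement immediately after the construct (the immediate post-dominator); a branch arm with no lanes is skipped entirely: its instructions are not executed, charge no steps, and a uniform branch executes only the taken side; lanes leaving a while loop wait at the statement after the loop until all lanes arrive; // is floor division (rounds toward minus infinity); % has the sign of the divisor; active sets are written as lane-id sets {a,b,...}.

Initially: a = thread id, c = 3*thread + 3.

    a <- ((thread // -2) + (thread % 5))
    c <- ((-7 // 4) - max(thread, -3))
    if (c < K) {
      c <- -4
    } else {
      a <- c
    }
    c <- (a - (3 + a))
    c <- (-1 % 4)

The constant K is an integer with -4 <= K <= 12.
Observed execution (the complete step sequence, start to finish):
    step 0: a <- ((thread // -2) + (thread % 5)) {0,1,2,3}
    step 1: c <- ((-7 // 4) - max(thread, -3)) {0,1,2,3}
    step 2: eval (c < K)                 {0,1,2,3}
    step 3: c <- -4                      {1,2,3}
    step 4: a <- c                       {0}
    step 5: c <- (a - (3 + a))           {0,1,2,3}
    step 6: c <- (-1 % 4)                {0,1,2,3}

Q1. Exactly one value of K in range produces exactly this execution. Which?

Answer: K = -2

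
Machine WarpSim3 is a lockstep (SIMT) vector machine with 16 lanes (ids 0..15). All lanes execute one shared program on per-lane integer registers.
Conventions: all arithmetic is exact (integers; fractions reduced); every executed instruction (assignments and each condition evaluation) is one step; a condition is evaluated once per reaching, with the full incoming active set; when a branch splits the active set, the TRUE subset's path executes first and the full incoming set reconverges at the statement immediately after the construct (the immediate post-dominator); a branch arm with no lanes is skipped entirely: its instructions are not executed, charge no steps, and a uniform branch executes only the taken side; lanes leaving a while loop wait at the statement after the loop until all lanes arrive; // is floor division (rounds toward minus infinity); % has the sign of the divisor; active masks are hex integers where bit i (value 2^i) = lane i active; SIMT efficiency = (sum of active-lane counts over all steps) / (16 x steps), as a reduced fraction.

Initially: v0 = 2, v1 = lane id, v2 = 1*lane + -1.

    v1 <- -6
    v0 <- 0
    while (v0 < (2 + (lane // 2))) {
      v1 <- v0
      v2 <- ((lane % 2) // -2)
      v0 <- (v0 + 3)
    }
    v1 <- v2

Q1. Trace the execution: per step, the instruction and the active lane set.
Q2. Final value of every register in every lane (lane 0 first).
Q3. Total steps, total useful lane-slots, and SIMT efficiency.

step 0: v1 <- -6                     0xffff
step 1: v0 <- 0                      0xffff
step 2: eval (v0 < (2 + (lane // 2))) 0xffff
step 3: v1 <- v0                     0xffff
step 4: v2 <- ((lane % 2) // -2)     0xffff
step 5: v0 <- (v0 + 3)               0xffff
step 6: eval (v0 < (2 + (lane // 2))) 0xffff
step 7: v1 <- v0                     0xfff0
step 8: v2 <- ((lane % 2) // -2)     0xfff0
step 9: v0 <- (v0 + 3)               0xfff0
step 10: eval (v0 < (2 + (lane // 2))) 0xfff0
step 11: v1 <- v0                     0xfc00
step 12: v2 <- ((lane % 2) // -2)     0xfc00
step 13: v0 <- (v0 + 3)               0xfc00
step 14: eval (v0 < (2 + (lane // 2))) 0xfc00
step 15: v1 <- v2                     0xffff

Answer: 16 steps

v0: 3,3,3,3,6,6,6,6,6,6,9,9,9,9,9,9
v1: 0,-1,0,-1,0,-1,0,-1,0,-1,0,-1,0,-1,0,-1
v2: 0,-1,0,-1,0,-1,0,-1,0,-1,0,-1,0,-1,0,-1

steps = 16; useful = 200; efficiency = 200/256 = 25/32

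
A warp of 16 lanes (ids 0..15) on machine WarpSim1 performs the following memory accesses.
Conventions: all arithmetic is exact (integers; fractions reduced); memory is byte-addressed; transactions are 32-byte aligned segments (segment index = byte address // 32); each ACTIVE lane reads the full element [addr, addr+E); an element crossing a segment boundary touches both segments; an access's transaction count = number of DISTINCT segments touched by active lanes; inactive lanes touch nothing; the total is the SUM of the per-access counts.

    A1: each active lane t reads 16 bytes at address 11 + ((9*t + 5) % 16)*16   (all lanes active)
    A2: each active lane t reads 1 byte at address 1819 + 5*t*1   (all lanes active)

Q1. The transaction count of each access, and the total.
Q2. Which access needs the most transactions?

A1: 9 transactions
A2: 4 transactions

Answer: 9,4; total 13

Answer: A1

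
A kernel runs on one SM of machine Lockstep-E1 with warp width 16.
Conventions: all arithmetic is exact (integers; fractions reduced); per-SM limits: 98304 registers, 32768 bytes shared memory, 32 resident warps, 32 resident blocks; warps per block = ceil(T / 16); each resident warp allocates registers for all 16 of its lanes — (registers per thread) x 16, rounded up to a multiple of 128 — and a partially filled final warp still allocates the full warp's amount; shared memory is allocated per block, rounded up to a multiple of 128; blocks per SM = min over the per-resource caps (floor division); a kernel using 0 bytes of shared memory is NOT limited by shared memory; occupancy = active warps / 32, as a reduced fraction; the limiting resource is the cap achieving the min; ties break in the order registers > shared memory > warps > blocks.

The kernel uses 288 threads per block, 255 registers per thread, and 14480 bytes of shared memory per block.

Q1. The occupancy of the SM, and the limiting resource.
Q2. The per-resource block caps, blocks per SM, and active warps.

Answer: occupancy 9/16, limited by registers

registers: 1 block
shared memory: 2 blocks
warps: 1 block
blocks: 32 blocks

Answer: 1 block, 18 active warps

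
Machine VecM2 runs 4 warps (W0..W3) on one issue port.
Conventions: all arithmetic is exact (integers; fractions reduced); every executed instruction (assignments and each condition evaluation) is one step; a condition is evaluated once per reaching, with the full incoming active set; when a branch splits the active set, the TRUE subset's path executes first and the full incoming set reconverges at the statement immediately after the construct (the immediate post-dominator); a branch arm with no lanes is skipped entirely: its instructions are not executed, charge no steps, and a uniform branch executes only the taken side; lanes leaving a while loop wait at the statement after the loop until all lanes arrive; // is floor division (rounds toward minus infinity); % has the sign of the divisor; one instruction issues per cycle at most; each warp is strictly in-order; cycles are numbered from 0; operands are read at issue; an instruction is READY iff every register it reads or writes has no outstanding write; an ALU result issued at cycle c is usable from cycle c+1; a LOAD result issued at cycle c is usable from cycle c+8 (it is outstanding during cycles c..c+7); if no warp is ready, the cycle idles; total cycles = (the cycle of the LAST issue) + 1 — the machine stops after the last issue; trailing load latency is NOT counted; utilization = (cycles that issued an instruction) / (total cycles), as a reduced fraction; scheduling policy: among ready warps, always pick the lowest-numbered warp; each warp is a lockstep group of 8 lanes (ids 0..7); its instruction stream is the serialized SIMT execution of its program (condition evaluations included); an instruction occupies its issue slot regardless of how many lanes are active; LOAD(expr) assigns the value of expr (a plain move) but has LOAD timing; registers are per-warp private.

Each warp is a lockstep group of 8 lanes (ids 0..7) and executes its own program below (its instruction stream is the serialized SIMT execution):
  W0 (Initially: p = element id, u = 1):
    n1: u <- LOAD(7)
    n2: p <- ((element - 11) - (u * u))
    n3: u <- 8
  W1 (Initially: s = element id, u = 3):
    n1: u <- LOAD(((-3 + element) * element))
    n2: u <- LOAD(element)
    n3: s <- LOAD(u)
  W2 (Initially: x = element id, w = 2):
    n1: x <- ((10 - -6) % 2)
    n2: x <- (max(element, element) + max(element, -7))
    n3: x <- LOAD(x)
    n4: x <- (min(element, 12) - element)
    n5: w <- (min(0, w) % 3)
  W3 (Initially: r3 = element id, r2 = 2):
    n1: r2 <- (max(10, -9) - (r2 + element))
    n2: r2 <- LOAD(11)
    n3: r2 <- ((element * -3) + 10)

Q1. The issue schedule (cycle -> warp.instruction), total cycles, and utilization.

cycle 0: W0.I0
cycle 1: W1.I0
cycle 2: W2.I0
cycle 3: W2.I1
cycle 4: W2.I2
cycle 5: W3.I0
cycle 6: W3.I1
cycle 7: idle
cycle 8: W0.I1
cycle 9: W0.I2
cycle 10: W1.I1
cycle 11: idle
cycle 12: W2.I3
cycle 13: W2.I4
cycle 14: W3.I2
cycle 15: idle
cycle 16: idle
cycle 17: idle
cycle 18: W1.I2

Answer: 19 cycles, utilization 14/19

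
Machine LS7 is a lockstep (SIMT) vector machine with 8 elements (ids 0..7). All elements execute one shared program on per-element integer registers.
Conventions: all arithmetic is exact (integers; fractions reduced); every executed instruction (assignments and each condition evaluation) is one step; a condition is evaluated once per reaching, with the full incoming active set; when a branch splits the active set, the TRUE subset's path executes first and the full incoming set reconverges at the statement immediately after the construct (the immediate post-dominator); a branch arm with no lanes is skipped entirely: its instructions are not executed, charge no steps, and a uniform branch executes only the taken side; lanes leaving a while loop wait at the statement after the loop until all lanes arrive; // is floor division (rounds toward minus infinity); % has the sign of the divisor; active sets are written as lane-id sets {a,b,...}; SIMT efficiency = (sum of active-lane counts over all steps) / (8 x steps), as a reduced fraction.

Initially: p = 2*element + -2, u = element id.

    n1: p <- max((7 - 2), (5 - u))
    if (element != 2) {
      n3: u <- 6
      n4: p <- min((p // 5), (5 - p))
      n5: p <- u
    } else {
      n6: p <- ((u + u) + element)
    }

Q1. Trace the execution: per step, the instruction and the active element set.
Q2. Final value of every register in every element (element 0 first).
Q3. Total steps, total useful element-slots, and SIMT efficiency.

step 0: p <- max((7 - 2), (5 - u))   {0,1,2,3,4,5,6,7}
step 1: eval (element != 2)          {0,1,2,3,4,5,6,7}
step 2: u <- 6                       {0,1,3,4,5,6,7}
step 3: p <- min((p // 5), (5 - p))  {0,1,3,4,5,6,7}
step 4: p <- u                       {0,1,3,4,5,6,7}
step 5: p <- ((u + u) + element)     {2}

Answer: 6 steps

p: 6,6,6,6,6,6,6,6
u: 6,6,2,6,6,6,6,6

steps = 6; useful = 38; efficiency = 38/48 = 19/24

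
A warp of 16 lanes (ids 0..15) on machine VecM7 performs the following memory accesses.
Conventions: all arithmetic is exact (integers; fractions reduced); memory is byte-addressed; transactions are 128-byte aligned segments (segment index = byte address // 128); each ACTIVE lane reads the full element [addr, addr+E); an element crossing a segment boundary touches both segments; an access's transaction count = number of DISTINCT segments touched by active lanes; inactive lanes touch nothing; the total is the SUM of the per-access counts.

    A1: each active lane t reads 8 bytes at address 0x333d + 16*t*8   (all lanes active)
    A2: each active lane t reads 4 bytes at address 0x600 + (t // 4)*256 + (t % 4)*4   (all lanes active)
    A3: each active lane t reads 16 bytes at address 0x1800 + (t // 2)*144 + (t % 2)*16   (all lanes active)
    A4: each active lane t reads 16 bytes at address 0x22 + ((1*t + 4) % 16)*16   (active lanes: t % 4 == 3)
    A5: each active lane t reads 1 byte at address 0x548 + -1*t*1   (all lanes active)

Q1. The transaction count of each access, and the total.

A1: 16 transactions
A2: 4 transactions
A3: 9 transactions
A4: 3 transactions
A5: 1 transaction

Answer: 16,4,9,3,1; total 33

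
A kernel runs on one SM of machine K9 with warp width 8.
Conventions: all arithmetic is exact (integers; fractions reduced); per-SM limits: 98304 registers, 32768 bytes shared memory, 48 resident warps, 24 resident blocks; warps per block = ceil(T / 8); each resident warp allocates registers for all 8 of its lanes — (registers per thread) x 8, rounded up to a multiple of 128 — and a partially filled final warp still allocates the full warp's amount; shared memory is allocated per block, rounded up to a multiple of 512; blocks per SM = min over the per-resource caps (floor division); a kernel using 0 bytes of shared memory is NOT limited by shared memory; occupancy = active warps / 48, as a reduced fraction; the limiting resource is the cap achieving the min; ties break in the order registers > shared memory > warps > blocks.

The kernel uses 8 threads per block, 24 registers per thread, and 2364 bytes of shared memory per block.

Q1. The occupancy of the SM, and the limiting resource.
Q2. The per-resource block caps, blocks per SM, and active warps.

Answer: occupancy 1/4, limited by shared memory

registers: 384 blocks
shared memory: 12 blocks
warps: 48 blocks
blocks: 24 blocks

Answer: 12 blocks, 12 active warps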